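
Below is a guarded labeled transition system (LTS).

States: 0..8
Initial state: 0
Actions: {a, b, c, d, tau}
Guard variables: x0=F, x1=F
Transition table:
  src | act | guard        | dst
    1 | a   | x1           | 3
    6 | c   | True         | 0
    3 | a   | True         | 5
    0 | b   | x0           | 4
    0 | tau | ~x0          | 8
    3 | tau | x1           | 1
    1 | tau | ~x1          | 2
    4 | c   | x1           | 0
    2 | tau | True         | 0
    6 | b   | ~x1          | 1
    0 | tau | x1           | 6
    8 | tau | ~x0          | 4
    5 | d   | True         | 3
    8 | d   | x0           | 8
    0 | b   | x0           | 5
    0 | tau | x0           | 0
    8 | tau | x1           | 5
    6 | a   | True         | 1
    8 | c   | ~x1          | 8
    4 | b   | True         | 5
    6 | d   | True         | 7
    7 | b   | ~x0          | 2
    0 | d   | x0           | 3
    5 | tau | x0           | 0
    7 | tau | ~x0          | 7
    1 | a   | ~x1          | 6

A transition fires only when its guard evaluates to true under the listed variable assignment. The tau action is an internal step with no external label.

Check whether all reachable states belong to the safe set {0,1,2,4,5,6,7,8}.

Safe = {0,1,2,4,5,6,7,8}
Reachable = {0,3,4,5,8}
  0: safe
  3: VIOLATES
  4: safe
  5: safe
  8: safe
witness against invariant: tau·tau·b·d → 3

Answer: INVARIANT VIOLATED at state 3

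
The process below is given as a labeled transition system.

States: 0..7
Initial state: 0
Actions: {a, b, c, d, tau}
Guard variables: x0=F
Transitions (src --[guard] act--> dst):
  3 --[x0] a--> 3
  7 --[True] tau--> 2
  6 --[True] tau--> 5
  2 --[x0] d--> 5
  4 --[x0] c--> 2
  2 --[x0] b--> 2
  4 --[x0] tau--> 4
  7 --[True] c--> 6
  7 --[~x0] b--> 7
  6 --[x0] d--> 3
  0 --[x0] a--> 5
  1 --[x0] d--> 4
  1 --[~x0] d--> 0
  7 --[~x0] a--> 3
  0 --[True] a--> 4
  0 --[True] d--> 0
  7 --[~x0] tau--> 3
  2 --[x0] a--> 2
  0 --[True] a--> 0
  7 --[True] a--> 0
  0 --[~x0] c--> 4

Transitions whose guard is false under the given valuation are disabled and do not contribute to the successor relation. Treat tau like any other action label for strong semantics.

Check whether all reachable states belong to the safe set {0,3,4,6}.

Answer: INVARIANT HOLDS

Analysis:
Allowed set {0,3,4,6}
R = {0,4}
  0: ✓
  4: ✓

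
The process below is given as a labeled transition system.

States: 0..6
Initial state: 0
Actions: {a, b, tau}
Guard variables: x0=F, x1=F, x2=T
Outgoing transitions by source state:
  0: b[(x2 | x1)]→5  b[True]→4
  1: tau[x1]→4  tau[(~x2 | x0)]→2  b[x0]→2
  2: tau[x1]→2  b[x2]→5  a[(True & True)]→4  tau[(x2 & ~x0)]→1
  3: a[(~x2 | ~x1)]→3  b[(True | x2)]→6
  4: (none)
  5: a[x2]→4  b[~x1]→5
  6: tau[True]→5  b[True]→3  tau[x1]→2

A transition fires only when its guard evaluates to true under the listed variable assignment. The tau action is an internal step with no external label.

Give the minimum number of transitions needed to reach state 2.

Answer: UNREACHABLE

Analysis:
Breadth-first toward 2:
  L0 = {0}
  L1 = {4,5}
2 never appears.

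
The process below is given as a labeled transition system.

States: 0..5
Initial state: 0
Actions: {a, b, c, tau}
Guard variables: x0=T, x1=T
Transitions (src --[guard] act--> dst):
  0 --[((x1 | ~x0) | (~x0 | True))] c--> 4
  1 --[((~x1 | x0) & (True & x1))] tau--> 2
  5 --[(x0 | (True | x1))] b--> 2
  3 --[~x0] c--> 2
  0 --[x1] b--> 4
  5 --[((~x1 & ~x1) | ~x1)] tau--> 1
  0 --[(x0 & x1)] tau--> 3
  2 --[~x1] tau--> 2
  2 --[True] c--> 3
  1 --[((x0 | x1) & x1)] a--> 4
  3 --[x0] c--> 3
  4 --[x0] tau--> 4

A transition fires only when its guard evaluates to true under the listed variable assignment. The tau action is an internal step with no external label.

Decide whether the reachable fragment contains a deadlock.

Answer: DEADLOCK-FREE

Trace:
Reachable = {0,3,4}
  0: b→4  c→4  tau→3  [3 exit(s)]
  3: c→3  [1 exit(s)]
  4: tau→4  [1 exit(s)]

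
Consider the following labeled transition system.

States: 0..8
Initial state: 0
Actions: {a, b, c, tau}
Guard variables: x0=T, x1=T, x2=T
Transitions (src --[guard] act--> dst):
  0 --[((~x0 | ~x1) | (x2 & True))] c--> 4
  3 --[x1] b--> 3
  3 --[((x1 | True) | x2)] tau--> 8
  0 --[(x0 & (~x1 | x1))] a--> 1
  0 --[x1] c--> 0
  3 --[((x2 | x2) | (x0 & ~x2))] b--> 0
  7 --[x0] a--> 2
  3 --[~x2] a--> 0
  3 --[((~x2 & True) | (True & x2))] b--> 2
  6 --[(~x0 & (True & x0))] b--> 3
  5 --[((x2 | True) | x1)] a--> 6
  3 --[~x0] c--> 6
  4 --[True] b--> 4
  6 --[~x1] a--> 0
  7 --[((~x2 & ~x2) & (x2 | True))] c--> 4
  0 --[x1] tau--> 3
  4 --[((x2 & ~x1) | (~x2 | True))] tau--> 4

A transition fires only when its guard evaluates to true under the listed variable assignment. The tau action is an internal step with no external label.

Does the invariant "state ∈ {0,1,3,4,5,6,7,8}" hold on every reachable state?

Inv-set: {0,1,3,4,5,6,7,8}
Reachable = {0,1,2,3,4,8}
  0: ok
  1: ok
  2: outside
  3: ok
  4: ok
  8: ok
reach 2 via tau·b — violates

Answer: INVARIANT VIOLATED at state 2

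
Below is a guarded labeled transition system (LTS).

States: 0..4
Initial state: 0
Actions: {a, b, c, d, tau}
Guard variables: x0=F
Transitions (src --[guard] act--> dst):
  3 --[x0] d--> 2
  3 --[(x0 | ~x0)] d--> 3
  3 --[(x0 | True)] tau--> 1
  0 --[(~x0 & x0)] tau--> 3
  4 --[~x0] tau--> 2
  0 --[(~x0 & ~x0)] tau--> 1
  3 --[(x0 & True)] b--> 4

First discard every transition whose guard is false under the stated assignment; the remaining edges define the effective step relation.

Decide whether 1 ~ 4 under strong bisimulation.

Answer: NOT BISIMILAR

Trace:
Bisimulation quotient by refinement:
  P[0] = {{0,1,2,3,4}}
  P[1] = {{0,4},{1,2},{3}}
stable after 2 split(s): 3 block(s)
class of 1: {1,2}; class of 4: {0,4}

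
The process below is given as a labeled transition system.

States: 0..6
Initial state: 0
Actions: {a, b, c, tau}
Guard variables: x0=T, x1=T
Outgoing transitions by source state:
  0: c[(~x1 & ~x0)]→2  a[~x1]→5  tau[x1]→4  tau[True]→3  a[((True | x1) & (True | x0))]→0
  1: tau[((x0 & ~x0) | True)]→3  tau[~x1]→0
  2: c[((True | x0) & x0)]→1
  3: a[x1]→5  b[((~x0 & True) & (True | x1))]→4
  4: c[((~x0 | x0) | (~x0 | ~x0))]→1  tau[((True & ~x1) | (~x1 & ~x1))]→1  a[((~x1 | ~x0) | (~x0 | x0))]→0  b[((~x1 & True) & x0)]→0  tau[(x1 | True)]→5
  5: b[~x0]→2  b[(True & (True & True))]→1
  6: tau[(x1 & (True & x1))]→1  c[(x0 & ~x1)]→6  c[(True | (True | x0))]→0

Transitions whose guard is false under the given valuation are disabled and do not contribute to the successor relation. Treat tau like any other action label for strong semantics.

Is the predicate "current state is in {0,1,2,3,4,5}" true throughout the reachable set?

Answer: INVARIANT HOLDS

Analysis:
Safe = {0,1,2,3,4,5}
Reach set: {0,1,3,4,5}
  0: ✓
  1: ✓
  3: ✓
  4: ✓
  5: ✓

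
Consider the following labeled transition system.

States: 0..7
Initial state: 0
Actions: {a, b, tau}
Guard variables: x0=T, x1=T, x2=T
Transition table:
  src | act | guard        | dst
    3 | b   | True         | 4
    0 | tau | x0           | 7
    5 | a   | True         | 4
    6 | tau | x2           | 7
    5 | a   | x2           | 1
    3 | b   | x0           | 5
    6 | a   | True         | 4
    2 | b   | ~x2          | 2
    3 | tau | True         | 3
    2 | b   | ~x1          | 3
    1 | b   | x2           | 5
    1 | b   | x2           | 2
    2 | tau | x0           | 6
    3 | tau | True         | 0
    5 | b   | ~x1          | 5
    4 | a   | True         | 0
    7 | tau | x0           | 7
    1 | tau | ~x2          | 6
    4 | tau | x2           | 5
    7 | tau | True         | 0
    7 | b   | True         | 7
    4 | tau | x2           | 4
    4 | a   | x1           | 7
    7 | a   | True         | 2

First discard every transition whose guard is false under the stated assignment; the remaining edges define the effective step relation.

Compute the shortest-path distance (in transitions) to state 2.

Answer: 2

Trace:
Breadth-first toward 2:
  Layer 0: {0}
  Layer 1: {7}
  Layer 2: {2}
depth(2)=2, e.g. tau·a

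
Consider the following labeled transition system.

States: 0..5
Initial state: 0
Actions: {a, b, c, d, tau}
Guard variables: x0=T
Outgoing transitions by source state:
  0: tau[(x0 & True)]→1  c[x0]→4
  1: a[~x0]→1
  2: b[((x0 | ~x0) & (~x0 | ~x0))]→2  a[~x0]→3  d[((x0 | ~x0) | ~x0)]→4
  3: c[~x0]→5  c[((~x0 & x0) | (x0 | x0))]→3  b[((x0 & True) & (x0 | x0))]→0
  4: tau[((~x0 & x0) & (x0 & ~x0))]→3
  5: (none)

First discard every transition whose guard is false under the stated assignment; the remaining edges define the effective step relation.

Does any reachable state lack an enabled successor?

Answer: DEADLOCK at state 1

Analysis:
R = {0,1,4}
  0: c→4  tau→1  [deg 2]
  1: ∅  [no exit]
  4: ∅  [no exit]
witness 1: tau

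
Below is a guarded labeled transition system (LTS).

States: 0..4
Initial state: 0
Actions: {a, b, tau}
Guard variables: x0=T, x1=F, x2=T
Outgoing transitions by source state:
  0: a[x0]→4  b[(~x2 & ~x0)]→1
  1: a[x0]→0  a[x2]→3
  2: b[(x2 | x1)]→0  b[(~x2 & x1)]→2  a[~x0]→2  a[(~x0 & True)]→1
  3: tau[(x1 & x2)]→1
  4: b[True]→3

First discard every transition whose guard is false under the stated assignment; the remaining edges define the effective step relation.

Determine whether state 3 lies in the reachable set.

After dropping false guards: 5 live edges.
Layer 0: {0}
Layer 1: {4}  now seen {0,4}
Layer 2: {3}  now seen {0,3,4}
Reach set: {0,3,4}
Path to 3: a·b

Answer: REACHABLE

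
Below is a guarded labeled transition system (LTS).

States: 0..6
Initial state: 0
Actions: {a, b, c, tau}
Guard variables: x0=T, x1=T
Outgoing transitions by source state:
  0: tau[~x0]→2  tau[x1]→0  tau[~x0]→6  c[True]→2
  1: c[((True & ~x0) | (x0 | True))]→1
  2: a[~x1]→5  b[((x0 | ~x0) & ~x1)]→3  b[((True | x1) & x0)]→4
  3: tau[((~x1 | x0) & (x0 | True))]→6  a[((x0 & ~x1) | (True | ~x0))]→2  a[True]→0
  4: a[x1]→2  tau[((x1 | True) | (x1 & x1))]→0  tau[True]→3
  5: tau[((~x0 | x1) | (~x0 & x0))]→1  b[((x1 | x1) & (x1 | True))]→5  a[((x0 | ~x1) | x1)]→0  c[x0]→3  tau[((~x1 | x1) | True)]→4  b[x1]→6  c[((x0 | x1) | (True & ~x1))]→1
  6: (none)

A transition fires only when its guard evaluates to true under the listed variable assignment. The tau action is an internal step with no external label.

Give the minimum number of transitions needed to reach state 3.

Breadth-first toward 3:
  Layer 0: {0}
  Layer 1: {2}
  Layer 2: {4}
  Layer 3: {3}
depth(3)=3, e.g. c·b·tau

Answer: 3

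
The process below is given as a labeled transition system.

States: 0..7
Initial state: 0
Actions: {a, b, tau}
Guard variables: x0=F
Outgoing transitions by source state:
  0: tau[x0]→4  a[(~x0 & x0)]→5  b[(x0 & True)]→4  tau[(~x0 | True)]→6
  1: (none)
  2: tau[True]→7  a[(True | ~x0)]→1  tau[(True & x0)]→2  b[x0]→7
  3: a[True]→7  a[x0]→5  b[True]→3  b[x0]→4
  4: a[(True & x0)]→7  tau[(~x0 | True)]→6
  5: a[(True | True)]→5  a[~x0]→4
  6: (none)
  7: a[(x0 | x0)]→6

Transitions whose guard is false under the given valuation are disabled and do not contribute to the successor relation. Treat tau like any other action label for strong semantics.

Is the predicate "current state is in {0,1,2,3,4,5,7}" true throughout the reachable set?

Allowed set {0,1,2,3,4,5,7}
R = {0,6}
  0: safe
  6: ✗ unsafe
witness against invariant: tau → 6

Answer: INVARIANT VIOLATED at state 6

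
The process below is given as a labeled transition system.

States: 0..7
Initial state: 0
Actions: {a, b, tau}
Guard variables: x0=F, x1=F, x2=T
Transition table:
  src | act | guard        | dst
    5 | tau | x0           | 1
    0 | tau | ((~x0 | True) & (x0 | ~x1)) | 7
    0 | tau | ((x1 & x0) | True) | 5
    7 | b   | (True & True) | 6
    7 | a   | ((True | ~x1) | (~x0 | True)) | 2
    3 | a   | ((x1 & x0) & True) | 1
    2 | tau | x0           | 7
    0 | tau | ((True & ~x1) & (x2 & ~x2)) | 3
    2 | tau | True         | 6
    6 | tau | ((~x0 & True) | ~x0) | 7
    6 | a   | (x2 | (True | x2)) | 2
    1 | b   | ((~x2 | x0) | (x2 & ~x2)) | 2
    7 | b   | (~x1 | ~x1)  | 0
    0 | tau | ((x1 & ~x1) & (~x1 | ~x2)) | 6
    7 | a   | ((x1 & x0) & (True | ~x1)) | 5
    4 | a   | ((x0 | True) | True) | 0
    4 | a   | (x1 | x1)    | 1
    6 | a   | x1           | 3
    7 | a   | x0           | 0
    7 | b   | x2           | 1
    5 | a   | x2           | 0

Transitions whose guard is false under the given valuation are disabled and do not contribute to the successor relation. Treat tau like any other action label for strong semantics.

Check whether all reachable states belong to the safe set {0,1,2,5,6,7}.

Answer: INVARIANT HOLDS

Analysis:
Safe = {0,1,2,5,6,7}
Reachable = {0,1,2,5,6,7}
  0: ok
  1: ok
  2: ok
  5: ok
  6: ok
  7: ok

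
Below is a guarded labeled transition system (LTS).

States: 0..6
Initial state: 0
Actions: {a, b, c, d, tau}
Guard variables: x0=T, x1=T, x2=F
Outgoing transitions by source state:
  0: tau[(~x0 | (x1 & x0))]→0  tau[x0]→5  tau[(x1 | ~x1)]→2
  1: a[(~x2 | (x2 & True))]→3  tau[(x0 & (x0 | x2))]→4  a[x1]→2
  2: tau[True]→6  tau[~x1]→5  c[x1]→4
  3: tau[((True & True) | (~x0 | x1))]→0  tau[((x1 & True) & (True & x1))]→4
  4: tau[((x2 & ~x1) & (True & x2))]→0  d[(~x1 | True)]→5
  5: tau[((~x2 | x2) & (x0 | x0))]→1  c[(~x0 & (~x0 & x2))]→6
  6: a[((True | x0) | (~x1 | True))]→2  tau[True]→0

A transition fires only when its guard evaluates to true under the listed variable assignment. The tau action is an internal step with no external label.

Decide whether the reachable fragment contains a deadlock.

Answer: DEADLOCK-FREE

Analysis:
Reach set: {0,1,2,3,4,5,6}
  0: tau→0  tau→2  tau→5  [3 exit(s)]
  1: a→2  a→3  tau→4  [3 exit(s)]
  2: c→4  tau→6  [2 exit(s)]
  3: tau→0  tau→4  [2 exit(s)]
  4: d→5  [1 exit(s)]
  5: tau→1  [1 exit(s)]
  6: a→2  tau→0  [2 exit(s)]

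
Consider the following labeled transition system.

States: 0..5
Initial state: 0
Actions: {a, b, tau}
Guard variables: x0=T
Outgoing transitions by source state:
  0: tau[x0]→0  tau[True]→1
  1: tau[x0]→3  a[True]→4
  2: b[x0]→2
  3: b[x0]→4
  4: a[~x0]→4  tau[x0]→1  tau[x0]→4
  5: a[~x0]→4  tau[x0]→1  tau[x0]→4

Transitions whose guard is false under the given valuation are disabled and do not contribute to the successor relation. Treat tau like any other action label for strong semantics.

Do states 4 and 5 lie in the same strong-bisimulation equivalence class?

Answer: BISIMILAR

Analysis:
Bisimulation quotient by refinement:
  π0 = {{0,1,2,3,4,5}}
  π1 = {{0,4,5},{1},{2,3}}
  π2 = {{0,4,5},{1},{2},{3}}
stable after 3 split(s): 4 block(s)
[4]={0,4,5}  [5]={0,4,5}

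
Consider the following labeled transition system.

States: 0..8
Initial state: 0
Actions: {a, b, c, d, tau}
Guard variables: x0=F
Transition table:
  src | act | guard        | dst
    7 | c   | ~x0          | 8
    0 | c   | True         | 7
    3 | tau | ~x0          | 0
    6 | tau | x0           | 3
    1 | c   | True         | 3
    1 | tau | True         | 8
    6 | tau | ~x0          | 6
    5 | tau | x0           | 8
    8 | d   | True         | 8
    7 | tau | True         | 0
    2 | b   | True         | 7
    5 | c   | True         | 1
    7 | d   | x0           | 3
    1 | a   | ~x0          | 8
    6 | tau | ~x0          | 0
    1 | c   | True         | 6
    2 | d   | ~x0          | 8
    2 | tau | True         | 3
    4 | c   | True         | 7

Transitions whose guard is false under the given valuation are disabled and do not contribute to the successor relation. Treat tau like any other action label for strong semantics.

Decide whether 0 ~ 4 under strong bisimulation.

Answer: BISIMILAR

Working:
Compute ~ classes (split until stable):
  round 0: {{0,1,2,3,4,5,6,7,8}}
  round 1: {{0,4,5},{1},{2},{3,6},{7},{8}}
  round 2: {{0,4},{1},{2},{3},{5},{6},{7},{8}}
8 equivalence class(es) (converged in 3)
class of 0: {0,4}; class of 4: {0,4}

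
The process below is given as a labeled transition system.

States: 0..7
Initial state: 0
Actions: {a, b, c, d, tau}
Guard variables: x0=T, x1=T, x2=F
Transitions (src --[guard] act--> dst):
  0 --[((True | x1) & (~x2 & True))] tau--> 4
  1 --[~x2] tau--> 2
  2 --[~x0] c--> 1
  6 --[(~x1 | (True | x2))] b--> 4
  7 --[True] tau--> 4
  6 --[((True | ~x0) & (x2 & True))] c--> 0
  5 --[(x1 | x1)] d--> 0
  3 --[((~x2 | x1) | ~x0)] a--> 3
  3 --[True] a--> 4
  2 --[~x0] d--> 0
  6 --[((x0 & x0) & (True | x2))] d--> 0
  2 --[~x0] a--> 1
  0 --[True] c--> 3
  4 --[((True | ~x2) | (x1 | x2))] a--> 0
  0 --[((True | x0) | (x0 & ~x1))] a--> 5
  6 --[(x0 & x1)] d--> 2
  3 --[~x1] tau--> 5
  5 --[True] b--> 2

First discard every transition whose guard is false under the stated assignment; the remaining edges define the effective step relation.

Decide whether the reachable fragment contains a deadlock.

Reach set: {0,2,3,4,5}
  0: a→5  c→3  tau→4  [3 exit(s)]
  2: ∅  [STUCK]
  3: a→3  a→4  [2 exit(s)]
  4: a→0  [1 exit(s)]
  5: b→2  d→0  [2 exit(s)]
witness 2: a·b

Answer: DEADLOCK at state 2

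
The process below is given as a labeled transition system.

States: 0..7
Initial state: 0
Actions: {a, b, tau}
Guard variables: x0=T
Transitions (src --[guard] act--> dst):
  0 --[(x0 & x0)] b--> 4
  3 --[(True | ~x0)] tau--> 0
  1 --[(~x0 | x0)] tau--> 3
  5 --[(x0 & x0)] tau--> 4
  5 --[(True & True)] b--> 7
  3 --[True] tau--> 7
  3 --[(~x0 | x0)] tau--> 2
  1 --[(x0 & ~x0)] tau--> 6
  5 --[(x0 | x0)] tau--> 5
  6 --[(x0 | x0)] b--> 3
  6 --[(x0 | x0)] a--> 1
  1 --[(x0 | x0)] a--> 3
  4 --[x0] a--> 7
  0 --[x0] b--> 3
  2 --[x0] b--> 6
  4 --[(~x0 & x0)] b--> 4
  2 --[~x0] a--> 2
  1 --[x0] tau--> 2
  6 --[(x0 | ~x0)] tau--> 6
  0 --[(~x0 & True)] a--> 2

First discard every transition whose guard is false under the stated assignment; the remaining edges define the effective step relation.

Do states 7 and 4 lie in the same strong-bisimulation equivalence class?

Answer: NOT BISIMILAR

Trace:
Refine partition for ~:
  round 0: {{0,1,2,3,4,5,6,7}}
  round 1: {{0,2},{1},{3},{4},{5},{6},{7}}
  round 2: {{0},{1},{2},{3},{4},{5},{6},{7}}
Fixed point at round 3; 8 class(es).
7∈{7}, 4∈{4}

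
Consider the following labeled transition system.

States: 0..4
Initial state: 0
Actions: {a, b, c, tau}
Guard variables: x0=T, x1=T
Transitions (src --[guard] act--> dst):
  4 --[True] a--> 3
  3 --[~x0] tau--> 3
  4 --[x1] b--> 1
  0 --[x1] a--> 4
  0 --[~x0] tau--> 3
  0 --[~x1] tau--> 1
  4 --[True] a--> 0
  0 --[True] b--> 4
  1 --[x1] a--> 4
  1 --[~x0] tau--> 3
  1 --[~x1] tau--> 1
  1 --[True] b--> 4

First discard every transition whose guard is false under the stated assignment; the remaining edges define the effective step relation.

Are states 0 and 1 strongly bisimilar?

Answer: BISIMILAR

Analysis:
Bisimulation quotient by refinement:
  π0 = {{0,1,2,3,4}}
  π1 = {{0,1,4},{2,3}}
  π2 = {{0,1},{2,3},{4}}
stable after 3 split(s): 3 block(s)
0∈{0,1}, 1∈{0,1}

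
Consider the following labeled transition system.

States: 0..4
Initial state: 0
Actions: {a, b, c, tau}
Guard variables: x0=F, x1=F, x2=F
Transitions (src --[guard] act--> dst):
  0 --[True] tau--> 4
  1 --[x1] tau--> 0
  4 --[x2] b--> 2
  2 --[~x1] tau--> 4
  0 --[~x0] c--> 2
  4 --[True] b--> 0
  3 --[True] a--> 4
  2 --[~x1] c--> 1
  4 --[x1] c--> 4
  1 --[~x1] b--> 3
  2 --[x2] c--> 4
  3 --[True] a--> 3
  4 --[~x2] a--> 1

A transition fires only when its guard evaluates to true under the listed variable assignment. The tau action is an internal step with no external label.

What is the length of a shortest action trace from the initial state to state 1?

Breadth-first toward 1:
  Layer 0: {0}
  Layer 1: {2,4}
  Layer 2: {1}
1 enters at depth 2; path c·c

Answer: 2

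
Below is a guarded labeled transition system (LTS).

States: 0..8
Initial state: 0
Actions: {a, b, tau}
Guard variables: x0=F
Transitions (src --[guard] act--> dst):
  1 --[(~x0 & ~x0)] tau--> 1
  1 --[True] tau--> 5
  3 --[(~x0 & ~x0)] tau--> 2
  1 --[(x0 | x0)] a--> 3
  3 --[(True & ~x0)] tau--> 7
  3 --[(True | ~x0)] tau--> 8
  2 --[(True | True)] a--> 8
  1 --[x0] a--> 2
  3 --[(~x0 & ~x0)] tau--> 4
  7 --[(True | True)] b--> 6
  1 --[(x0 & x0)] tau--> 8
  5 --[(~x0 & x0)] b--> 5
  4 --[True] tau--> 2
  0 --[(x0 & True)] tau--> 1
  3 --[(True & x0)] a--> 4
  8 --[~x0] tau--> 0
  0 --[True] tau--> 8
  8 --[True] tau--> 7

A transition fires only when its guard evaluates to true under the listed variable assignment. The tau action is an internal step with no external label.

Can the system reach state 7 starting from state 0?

12 transition(s) survive guard evaluation.
L0 = {0}
L1 = {8}  now seen {0,8}
L2 = {7}  now seen {0,7,8}
L3 = {6}  now seen {0,6,7,8}
Reach set: {0,6,7,8}
Path to 7: tau·tau

Answer: REACHABLE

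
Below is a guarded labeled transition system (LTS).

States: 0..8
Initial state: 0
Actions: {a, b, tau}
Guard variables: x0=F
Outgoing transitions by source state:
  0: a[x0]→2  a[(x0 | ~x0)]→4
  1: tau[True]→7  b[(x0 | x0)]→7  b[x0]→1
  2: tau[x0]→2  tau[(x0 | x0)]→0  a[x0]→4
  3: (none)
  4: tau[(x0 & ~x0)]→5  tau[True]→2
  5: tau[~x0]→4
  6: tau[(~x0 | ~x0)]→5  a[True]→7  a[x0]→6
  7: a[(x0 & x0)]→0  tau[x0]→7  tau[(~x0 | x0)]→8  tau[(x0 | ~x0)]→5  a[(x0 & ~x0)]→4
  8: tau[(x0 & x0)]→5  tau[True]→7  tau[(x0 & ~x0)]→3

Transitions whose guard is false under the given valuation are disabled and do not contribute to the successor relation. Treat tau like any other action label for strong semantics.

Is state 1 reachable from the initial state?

Answer: UNREACHABLE

Trace:
After dropping false guards: 9 live edges.
L0 = {0}
L1 = {4}  total {0,4}
L2 = {2}  total {0,2,4}
Reachable = {0,2,4}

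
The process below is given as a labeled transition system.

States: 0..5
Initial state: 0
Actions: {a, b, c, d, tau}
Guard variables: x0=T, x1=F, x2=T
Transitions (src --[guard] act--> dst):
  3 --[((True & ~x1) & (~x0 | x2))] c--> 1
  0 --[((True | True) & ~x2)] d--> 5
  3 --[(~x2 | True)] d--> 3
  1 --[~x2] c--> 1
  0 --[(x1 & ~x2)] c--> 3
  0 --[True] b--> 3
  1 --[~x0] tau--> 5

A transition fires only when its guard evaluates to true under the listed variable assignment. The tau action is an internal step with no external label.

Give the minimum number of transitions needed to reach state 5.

Answer: UNREACHABLE

Working:
Breadth-first toward 5:
  depth 0: {0}
  depth 1: {3}
  depth 2: {1}
5 never appears.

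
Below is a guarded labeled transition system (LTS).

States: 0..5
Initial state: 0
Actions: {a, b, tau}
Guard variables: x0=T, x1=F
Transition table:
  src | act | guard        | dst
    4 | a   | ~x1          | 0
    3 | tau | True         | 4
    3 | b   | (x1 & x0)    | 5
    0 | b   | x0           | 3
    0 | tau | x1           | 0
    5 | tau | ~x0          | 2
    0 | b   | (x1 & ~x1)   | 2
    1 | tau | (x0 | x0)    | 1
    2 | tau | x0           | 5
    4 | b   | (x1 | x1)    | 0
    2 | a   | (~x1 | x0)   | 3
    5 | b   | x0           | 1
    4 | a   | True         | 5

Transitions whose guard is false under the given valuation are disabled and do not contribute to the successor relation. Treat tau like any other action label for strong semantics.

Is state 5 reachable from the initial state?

Answer: REACHABLE

Analysis:
8 transition(s) survive guard evaluation.
depth 0: {0}
depth 1: {3}  now seen {0,3}
depth 2: {4}  now seen {0,3,4}
depth 3: {5}  now seen {0,3,4,5}
depth 4: {1}  now seen {0,1,3,4,5}
Reachable = {0,1,3,4,5}
Path to 5: b·tau·a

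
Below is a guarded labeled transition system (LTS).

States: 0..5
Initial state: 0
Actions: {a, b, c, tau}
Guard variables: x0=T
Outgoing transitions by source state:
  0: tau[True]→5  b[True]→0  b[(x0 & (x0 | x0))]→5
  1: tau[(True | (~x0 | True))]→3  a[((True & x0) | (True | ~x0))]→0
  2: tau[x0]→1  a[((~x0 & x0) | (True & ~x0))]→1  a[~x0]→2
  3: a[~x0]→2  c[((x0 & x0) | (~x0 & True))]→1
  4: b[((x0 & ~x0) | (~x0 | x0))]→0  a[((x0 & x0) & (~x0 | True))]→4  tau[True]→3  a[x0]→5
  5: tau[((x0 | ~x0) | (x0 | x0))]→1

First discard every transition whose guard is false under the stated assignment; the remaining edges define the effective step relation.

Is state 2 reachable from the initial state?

12 transition(s) survive guard evaluation.
Layer 0: {0}
Layer 1: {5}  total {0,5}
Layer 2: {1}  total {0,1,5}
Layer 3: {3}  total {0,1,3,5}
R = {0,1,3,5}

Answer: UNREACHABLE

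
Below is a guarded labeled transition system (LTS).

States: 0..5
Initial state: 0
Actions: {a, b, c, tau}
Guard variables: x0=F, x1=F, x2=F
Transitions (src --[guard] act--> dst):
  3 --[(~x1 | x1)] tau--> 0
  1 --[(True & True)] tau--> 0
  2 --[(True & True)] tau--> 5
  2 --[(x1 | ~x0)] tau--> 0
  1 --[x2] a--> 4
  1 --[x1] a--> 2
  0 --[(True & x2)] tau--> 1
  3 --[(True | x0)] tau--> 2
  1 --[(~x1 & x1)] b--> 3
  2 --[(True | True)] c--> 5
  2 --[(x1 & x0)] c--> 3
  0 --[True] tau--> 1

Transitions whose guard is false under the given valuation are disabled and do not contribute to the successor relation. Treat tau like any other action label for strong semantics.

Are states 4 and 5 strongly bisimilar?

Compute ~ classes (split until stable):
  π0 = {{0,1,2,3,4,5}}
  π1 = {{0,1,3},{2},{4,5}}
  π2 = {{0,1},{2},{3},{4,5}}
stable after 3 split(s): 4 block(s)
class of 4: {4,5}; class of 5: {4,5}

Answer: BISIMILAR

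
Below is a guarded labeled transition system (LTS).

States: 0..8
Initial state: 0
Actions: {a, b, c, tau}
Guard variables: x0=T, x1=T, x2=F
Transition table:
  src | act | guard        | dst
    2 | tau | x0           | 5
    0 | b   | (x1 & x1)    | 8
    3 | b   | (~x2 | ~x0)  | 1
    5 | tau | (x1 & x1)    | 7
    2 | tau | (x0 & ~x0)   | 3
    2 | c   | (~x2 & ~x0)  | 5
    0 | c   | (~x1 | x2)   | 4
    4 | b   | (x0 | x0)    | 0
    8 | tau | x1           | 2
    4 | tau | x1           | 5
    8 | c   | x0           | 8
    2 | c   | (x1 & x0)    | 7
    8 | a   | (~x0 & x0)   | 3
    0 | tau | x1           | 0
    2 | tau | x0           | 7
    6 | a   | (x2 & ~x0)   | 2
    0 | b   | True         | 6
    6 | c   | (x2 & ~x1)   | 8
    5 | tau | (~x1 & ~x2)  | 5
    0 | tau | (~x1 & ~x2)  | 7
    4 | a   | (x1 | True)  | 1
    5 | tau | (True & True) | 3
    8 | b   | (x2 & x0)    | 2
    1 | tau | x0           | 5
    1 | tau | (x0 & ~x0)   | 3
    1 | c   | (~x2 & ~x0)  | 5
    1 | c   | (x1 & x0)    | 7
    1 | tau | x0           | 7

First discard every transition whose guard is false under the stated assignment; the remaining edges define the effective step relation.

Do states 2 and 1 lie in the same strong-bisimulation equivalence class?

Refine partition for ~:
  P[0] = {{0,1,2,3,4,5,6,7,8}}
  P[1] = {{0},{1,2,8},{3},{4},{5},{6,7}}
  P[2] = {{0},{1,2},{3},{4},{5},{6,7},{8}}
stable after 3 split(s): 7 block(s)
class of 2: {1,2}; class of 1: {1,2}

Answer: BISIMILAR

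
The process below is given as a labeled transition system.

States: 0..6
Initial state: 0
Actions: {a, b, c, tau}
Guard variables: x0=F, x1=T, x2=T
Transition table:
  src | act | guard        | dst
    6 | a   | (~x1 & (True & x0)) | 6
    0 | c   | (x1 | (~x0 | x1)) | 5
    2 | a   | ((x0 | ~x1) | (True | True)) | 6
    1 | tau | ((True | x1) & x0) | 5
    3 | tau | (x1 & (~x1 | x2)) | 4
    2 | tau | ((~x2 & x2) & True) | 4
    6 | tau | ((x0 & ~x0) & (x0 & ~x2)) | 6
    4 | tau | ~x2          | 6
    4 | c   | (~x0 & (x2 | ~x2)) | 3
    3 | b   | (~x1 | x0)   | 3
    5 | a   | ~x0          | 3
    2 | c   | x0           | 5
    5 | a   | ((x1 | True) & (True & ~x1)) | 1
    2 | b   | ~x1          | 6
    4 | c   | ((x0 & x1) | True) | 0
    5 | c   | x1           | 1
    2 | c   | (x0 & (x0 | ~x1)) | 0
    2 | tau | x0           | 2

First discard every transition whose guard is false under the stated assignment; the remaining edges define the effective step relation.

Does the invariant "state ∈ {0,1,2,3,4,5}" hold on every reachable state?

Answer: INVARIANT HOLDS

Trace:
Safe = {0,1,2,3,4,5}
Reach set: {0,1,3,4,5}
  0: ok
  1: ok
  3: ok
  4: ok
  5: ok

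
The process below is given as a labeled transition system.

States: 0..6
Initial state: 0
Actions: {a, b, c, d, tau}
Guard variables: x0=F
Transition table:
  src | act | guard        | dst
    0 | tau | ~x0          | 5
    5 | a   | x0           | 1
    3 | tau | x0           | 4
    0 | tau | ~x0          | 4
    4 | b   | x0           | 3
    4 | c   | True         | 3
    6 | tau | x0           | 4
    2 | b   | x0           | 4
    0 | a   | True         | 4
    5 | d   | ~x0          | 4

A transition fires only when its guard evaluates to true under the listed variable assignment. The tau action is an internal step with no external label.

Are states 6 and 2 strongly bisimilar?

Bisimulation quotient by refinement:
  π0 = {{0,1,2,3,4,5,6}}
  π1 = {{0},{1,2,3,6},{4},{5}}
4 equivalence class(es) (converged in 2)
6∈{1,2,3,6}, 2∈{1,2,3,6}

Answer: BISIMILAR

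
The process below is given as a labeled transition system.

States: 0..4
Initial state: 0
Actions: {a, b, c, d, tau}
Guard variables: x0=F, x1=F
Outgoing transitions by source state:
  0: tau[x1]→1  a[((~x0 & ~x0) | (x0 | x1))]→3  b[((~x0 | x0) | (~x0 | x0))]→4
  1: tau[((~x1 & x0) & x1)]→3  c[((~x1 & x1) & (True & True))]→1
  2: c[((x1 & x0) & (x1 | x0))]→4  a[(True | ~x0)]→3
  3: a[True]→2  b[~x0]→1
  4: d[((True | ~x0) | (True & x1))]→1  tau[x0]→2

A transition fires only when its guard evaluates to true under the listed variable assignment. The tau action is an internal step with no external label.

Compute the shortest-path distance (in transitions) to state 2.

Layered search for 2:
  depth 0: {0}
  depth 1: {3,4}
  depth 2: {1,2}
first hit 2 at d=2 via a·a

Answer: 2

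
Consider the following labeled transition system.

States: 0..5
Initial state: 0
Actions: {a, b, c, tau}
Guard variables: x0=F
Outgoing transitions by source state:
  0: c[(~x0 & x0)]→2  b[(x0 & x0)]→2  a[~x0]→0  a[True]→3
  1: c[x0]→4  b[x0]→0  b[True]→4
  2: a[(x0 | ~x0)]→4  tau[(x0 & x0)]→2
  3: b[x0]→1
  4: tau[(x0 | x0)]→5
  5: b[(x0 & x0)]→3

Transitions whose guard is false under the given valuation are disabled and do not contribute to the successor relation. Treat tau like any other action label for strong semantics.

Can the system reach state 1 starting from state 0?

Answer: UNREACHABLE

Trace:
4 transition(s) survive guard evaluation.
L0 = {0}
L1 = {3}  total {0,3}
R = {0,3}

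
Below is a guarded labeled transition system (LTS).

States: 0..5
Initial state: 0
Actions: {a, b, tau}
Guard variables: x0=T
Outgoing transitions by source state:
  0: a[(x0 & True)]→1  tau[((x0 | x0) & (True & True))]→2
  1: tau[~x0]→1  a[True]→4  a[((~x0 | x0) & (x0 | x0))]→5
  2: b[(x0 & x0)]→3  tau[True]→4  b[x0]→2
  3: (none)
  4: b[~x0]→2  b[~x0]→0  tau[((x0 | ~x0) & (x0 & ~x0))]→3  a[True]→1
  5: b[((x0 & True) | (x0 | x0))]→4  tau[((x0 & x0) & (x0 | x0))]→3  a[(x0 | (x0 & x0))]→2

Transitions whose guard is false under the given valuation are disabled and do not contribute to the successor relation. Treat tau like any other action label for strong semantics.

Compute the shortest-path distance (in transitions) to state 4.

Breadth-first toward 4:
  depth 0: {0}
  depth 1: {1,2}
  depth 2: {3,4,5}
first hit 4 at d=2 via a·a

Answer: 2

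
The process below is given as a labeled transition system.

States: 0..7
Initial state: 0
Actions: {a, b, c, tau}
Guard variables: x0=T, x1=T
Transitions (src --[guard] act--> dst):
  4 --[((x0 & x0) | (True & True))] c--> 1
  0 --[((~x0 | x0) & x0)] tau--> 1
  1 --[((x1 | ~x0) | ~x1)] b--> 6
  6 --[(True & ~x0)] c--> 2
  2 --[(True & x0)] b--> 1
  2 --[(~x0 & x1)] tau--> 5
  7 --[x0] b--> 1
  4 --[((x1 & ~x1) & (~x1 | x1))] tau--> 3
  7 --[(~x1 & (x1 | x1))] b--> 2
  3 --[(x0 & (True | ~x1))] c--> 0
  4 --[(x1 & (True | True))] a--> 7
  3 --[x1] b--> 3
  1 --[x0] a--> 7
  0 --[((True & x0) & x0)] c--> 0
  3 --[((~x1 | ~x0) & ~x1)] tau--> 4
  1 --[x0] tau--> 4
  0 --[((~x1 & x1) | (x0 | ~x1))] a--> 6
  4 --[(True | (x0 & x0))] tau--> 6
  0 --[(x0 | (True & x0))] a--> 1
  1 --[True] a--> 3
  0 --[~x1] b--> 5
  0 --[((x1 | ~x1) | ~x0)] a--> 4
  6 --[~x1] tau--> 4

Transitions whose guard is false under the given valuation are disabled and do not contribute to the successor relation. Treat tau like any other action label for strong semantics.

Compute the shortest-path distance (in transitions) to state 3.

Layered search for 3:
  Layer 0: {0}
  Layer 1: {1,4,6}
  Layer 2: {3,7}
3 enters at depth 2; path a·a

Answer: 2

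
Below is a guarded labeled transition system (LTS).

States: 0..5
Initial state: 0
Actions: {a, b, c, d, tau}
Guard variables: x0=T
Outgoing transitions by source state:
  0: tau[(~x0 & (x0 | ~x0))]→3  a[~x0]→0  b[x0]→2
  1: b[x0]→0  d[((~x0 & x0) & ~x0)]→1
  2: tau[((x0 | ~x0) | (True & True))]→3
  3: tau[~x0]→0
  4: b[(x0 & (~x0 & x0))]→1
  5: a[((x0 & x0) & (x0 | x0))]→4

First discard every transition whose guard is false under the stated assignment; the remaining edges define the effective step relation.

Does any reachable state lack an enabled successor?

Answer: DEADLOCK at state 3

Analysis:
Reachable = {0,2,3}
  0: b→2  [deg 1]
  2: tau→3  [deg 1]
  3: ∅  [deadlock]
Path to 3: b·tau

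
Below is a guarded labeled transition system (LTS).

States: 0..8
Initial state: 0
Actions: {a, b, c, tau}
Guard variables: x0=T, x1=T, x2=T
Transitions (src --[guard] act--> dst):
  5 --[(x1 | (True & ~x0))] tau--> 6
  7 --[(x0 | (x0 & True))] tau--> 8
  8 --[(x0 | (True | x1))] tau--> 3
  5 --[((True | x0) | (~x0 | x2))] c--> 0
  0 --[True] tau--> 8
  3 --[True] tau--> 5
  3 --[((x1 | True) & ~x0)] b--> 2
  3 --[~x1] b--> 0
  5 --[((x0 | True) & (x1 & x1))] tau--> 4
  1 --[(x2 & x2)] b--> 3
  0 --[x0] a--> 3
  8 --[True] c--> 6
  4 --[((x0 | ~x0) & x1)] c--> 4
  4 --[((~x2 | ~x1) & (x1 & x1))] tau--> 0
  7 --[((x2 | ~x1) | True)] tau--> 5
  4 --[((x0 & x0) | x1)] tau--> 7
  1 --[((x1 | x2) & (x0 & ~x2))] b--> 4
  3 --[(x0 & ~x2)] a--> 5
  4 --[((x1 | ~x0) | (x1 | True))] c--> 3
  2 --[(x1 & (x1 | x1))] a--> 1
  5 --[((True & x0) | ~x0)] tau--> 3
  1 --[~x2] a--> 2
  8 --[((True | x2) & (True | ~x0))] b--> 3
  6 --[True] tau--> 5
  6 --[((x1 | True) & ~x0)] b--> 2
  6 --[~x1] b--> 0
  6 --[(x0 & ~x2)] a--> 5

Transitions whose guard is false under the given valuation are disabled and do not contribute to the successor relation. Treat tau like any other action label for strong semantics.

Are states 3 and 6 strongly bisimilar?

Answer: BISIMILAR

Trace:
Bisimulation quotient by refinement:
  π0 = {{0,1,2,3,4,5,6,7,8}}
  π1 = {{0},{1},{2},{3,6,7},{4,5},{8}}
  π2 = {{0},{1},{2},{3,6},{4},{5},{7},{8}}
stable after 3 split(s): 8 block(s)
[3]={3,6}  [6]={3,6}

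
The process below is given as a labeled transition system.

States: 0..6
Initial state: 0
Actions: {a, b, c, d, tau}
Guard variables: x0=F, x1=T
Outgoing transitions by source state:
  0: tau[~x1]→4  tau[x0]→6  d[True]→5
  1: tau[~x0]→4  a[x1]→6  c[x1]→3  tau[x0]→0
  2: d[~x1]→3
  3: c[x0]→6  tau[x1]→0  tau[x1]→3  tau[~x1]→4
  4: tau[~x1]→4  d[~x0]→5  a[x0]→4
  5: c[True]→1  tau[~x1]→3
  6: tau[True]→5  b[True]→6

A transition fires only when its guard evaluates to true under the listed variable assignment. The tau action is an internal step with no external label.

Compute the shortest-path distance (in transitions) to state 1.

Layered search for 1:
  Layer 0: {0}
  Layer 1: {5}
  Layer 2: {1}
first hit 1 at d=2 via d·c

Answer: 2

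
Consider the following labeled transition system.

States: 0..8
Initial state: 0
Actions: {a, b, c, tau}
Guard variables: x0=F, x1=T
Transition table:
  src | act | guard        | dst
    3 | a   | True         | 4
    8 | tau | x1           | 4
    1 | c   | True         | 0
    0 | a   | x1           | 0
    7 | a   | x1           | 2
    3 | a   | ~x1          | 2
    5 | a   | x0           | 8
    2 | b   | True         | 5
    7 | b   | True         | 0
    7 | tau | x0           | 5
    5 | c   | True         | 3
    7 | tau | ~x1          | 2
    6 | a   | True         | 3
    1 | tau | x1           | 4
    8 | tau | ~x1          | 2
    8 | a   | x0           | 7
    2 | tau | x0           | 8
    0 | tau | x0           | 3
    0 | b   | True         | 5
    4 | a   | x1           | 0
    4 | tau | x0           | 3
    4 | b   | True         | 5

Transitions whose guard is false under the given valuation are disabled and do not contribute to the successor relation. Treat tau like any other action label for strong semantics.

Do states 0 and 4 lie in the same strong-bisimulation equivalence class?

Answer: BISIMILAR

Analysis:
Compute ~ classes (split until stable):
  P[0] = {{0,1,2,3,4,5,6,7,8}}
  P[1] = {{0,4,7},{1},{2},{3,6},{5},{8}}
  P[2] = {{0,4},{1},{2},{3},{5},{6},{7},{8}}
stable after 3 split(s): 8 block(s)
class of 0: {0,4}; class of 4: {0,4}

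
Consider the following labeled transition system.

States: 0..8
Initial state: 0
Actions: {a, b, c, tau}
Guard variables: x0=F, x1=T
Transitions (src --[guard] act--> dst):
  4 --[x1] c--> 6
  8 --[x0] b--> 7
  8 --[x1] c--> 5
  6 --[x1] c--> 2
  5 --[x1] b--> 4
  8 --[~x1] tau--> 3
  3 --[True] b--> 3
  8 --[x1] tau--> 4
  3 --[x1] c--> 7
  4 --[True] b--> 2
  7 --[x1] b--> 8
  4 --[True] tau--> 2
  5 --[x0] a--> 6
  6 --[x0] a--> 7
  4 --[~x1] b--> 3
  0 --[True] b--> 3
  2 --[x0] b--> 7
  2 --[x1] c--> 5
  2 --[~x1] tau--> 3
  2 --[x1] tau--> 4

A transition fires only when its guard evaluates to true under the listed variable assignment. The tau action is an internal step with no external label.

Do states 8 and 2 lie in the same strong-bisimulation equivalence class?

Compute ~ classes (split until stable):
  π0 = {{0,1,2,3,4,5,6,7,8}}
  π1 = {{0,5,7},{1},{2,8},{3},{4},{6}}
  π2 = {{0},{1},{2,8},{3},{4},{5},{6},{7}}
8 equivalence class(es) (converged in 3)
[8]={2,8}  [2]={2,8}

Answer: BISIMILAR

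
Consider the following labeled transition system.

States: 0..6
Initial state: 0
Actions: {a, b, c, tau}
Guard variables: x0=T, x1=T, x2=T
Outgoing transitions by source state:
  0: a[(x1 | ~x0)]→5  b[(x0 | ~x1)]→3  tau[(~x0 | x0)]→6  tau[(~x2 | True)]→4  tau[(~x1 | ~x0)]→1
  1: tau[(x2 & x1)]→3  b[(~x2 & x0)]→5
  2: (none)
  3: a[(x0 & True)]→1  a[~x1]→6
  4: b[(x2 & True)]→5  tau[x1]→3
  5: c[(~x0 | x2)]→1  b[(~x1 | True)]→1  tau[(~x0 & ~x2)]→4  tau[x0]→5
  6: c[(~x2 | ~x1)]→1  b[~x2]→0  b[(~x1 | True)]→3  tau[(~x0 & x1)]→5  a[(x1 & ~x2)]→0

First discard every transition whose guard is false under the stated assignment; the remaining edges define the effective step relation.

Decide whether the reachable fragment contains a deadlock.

R = {0,1,3,4,5,6}
  0: a→5  b→3  tau→4  tau→6  [4 out]
  1: tau→3  [1 out]
  3: a→1  [1 out]
  4: b→5  tau→3  [2 out]
  5: b→1  c→1  tau→5  [3 out]
  6: b→3  [1 out]

Answer: DEADLOCK-FREE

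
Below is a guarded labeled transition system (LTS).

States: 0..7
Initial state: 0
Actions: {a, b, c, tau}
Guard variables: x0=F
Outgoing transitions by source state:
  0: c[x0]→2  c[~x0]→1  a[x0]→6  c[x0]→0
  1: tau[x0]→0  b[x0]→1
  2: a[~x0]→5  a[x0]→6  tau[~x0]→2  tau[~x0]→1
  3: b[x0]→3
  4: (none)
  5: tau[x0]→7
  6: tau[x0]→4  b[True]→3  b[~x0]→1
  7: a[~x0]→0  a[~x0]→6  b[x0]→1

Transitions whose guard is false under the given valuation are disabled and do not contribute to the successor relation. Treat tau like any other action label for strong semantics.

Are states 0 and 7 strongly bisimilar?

Answer: NOT BISIMILAR

Analysis:
Refine partition for ~:
  π0 = {{0,1,2,3,4,5,6,7}}
  π1 = {{0},{1,3,4,5},{2},{6},{7}}
Fixed point at round 2; 5 class(es).
[0]={0}  [7]={7}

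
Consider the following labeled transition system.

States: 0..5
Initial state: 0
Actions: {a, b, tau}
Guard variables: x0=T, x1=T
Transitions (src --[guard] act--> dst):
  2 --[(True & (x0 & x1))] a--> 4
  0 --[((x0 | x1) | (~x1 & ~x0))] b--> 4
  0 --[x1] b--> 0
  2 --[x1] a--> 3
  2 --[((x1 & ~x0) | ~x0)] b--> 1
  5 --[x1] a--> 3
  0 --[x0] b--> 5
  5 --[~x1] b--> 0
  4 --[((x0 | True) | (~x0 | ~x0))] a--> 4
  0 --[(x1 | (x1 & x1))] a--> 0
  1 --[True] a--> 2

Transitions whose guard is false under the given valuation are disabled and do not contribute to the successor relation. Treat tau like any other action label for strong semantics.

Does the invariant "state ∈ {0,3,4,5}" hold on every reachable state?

Allowed set {0,3,4,5}
Reachable = {0,3,4,5}
  0: safe
  3: safe
  4: safe
  5: safe

Answer: INVARIANT HOLDS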